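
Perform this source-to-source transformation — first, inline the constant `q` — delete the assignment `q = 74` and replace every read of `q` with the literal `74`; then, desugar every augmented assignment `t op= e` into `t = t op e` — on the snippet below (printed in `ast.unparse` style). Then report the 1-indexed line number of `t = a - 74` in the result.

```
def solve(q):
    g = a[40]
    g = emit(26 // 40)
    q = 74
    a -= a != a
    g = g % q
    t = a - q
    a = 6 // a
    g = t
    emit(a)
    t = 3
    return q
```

6

Transformed code:
def solve(q):
    g = a[40]
    g = emit(26 // 40)
    a = a - (a != a)
    g = g % 74
    t = a - 74
    a = 6 // a
    g = t
    emit(a)
    t = 3
    return 74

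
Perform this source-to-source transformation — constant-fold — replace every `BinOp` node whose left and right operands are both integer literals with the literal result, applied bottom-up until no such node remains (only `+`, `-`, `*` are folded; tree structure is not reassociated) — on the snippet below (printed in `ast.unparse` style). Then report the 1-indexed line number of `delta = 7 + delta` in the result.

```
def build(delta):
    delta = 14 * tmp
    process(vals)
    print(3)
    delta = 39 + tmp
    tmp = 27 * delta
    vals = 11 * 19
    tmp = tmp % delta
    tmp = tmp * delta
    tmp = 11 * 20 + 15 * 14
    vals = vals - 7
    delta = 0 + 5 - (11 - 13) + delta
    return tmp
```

Transformed code:
def build(delta):
    delta = 14 * tmp
    process(vals)
    print(3)
    delta = 39 + tmp
    tmp = 27 * delta
    vals = 209
    tmp = tmp % delta
    tmp = tmp * delta
    tmp = 430
    vals = vals - 7
    delta = 7 + delta
    return tmp

12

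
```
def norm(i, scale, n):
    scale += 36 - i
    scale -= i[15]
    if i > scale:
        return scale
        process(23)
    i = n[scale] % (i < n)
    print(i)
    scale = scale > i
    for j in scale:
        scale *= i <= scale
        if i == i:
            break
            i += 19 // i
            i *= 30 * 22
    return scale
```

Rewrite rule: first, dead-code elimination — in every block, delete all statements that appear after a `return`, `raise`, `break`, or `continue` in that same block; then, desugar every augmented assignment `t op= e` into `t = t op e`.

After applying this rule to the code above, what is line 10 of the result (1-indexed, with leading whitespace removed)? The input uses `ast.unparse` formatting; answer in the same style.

scale = scale * (i <= scale)

Transformed code:
def norm(i, scale, n):
    scale = scale + (36 - i)
    scale = scale - i[15]
    if i > scale:
        return scale
    i = n[scale] % (i < n)
    print(i)
    scale = scale > i
    for j in scale:
        scale = scale * (i <= scale)
        if i == i:
            break
    return scale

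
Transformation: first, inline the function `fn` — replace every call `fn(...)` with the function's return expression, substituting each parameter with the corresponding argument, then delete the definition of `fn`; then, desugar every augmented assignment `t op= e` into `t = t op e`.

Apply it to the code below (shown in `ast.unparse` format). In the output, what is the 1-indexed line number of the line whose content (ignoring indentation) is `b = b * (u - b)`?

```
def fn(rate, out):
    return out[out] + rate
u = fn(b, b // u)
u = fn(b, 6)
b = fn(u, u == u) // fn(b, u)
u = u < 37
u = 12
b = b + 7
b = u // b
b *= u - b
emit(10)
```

8

Transformed code:
u = (b // u)[b // u] + b
u = 6[6] + b
b = ((u == u)[u == u] + u) // (u[u] + b)
u = u < 37
u = 12
b = b + 7
b = u // b
b = b * (u - b)
emit(10)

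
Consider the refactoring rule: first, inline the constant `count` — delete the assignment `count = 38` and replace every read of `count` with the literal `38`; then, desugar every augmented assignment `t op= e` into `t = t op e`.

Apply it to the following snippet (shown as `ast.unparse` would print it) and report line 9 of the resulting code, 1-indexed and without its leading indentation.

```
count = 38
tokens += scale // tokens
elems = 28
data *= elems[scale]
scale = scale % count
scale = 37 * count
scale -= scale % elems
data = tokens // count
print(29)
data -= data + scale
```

data = data - (data + scale)

Transformed code:
tokens = tokens + scale // tokens
elems = 28
data = data * elems[scale]
scale = scale % 38
scale = 37 * 38
scale = scale - scale % elems
data = tokens // 38
print(29)
data = data - (data + scale)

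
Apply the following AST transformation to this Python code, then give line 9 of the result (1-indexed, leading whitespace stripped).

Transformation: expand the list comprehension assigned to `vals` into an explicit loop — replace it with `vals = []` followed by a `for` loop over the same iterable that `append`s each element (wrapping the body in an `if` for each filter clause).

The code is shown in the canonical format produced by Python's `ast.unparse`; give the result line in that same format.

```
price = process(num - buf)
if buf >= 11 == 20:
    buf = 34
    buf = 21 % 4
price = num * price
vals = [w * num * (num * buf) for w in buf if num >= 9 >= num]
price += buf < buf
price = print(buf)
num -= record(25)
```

vals.append(w * num * (num * buf))

Transformed code:
price = process(num - buf)
if buf >= 11 == 20:
    buf = 34
    buf = 21 % 4
price = num * price
vals = []
for w in buf:
    if num >= 9 >= num:
        vals.append(w * num * (num * buf))
price += buf < buf
price = print(buf)
num -= record(25)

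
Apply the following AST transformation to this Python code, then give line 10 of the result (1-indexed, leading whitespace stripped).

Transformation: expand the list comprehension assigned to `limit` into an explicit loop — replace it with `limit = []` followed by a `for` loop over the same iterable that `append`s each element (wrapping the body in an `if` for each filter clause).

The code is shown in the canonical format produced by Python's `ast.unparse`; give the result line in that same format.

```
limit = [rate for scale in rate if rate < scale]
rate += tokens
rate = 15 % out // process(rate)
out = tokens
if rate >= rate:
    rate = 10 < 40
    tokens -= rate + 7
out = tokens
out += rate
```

Transformed code:
limit = []
for scale in rate:
    if rate < scale:
        limit.append(rate)
rate += tokens
rate = 15 % out // process(rate)
out = tokens
if rate >= rate:
    rate = 10 < 40
    tokens -= rate + 7
out = tokens
out += rate

tokens -= rate + 7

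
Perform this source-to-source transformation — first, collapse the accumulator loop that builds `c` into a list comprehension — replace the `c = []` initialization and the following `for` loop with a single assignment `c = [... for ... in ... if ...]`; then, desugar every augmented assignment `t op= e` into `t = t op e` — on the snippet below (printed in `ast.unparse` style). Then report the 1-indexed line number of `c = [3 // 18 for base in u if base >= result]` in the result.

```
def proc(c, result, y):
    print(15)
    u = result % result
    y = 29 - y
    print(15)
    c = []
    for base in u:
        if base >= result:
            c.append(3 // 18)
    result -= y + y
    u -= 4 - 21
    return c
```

6

Transformed code:
def proc(c, result, y):
    print(15)
    u = result % result
    y = 29 - y
    print(15)
    c = [3 // 18 for base in u if base >= result]
    result = result - (y + y)
    u = u - (4 - 21)
    return c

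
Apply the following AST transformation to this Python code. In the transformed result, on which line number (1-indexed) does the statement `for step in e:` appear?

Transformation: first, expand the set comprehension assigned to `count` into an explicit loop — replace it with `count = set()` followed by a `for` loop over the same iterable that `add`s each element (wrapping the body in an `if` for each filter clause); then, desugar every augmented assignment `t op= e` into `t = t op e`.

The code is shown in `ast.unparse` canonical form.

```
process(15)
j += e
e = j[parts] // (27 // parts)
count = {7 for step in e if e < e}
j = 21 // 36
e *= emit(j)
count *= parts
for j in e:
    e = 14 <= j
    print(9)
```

Transformed code:
process(15)
j = j + e
e = j[parts] // (27 // parts)
count = set()
for step in e:
    if e < e:
        count.add(7)
j = 21 // 36
e = e * emit(j)
count = count * parts
for j in e:
    e = 14 <= j
    print(9)

5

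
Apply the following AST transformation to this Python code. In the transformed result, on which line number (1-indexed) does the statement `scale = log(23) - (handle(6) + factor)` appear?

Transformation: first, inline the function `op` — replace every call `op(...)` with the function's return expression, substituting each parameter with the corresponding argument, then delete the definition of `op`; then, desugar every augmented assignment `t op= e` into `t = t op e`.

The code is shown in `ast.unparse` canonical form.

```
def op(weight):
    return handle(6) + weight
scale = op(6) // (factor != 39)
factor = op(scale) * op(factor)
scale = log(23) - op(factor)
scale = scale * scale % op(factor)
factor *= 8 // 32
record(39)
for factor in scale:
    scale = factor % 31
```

Transformed code:
scale = (handle(6) + 6) // (factor != 39)
factor = (handle(6) + scale) * (handle(6) + factor)
scale = log(23) - (handle(6) + factor)
scale = scale * scale % (handle(6) + factor)
factor = factor * (8 // 32)
record(39)
for factor in scale:
    scale = factor % 31

3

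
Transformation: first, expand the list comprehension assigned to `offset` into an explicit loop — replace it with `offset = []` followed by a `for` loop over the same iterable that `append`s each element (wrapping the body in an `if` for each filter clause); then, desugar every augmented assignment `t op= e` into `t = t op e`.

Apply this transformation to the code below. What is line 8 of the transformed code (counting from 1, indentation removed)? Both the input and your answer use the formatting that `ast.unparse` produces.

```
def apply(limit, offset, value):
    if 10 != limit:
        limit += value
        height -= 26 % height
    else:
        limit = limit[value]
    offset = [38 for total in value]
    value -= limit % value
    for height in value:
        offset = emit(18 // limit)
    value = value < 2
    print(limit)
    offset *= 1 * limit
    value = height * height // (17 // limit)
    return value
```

Transformed code:
def apply(limit, offset, value):
    if 10 != limit:
        limit = limit + value
        height = height - 26 % height
    else:
        limit = limit[value]
    offset = []
    for total in value:
        offset.append(38)
    value = value - limit % value
    for height in value:
        offset = emit(18 // limit)
    value = value < 2
    print(limit)
    offset = offset * (1 * limit)
    value = height * height // (17 // limit)
    return value

for total in value:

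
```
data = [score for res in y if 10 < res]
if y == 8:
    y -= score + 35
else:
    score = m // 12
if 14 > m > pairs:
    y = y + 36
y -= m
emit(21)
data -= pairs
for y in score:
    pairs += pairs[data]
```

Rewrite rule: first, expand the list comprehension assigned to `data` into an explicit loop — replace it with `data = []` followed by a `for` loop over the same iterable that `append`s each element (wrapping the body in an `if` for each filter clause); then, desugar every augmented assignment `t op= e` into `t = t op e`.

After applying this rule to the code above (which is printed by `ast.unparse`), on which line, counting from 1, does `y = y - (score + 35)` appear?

Transformed code:
data = []
for res in y:
    if 10 < res:
        data.append(score)
if y == 8:
    y = y - (score + 35)
else:
    score = m // 12
if 14 > m > pairs:
    y = y + 36
y = y - m
emit(21)
data = data - pairs
for y in score:
    pairs = pairs + pairs[data]

6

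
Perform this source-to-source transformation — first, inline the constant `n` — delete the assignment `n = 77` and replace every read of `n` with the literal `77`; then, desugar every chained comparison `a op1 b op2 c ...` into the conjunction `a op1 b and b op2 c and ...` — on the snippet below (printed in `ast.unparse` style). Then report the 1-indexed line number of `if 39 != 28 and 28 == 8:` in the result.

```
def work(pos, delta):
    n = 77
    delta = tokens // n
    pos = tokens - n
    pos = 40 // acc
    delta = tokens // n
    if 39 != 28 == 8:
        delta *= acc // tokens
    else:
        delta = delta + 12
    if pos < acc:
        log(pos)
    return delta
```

6

Transformed code:
def work(pos, delta):
    delta = tokens // 77
    pos = tokens - 77
    pos = 40 // acc
    delta = tokens // 77
    if 39 != 28 and 28 == 8:
        delta *= acc // tokens
    else:
        delta = delta + 12
    if pos < acc:
        log(pos)
    return delta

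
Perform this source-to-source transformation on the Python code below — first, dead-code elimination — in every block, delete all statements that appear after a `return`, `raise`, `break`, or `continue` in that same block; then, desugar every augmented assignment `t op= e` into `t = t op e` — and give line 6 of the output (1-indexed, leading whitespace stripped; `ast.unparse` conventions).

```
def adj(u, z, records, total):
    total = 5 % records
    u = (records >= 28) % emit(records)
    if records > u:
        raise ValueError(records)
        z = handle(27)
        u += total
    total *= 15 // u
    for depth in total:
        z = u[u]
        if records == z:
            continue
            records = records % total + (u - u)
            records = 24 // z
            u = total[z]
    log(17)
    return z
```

total = total * (15 // u)

Transformed code:
def adj(u, z, records, total):
    total = 5 % records
    u = (records >= 28) % emit(records)
    if records > u:
        raise ValueError(records)
    total = total * (15 // u)
    for depth in total:
        z = u[u]
        if records == z:
            continue
    log(17)
    return z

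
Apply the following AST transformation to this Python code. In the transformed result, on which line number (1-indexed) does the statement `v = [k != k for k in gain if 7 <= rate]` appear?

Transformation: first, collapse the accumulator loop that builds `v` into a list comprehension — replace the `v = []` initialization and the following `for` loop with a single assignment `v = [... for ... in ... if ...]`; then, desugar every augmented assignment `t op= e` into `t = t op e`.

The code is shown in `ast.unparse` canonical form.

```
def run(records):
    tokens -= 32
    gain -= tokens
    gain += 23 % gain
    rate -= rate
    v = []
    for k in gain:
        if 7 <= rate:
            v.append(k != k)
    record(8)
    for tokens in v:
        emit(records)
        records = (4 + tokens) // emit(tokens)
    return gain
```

6

Transformed code:
def run(records):
    tokens = tokens - 32
    gain = gain - tokens
    gain = gain + 23 % gain
    rate = rate - rate
    v = [k != k for k in gain if 7 <= rate]
    record(8)
    for tokens in v:
        emit(records)
        records = (4 + tokens) // emit(tokens)
    return gain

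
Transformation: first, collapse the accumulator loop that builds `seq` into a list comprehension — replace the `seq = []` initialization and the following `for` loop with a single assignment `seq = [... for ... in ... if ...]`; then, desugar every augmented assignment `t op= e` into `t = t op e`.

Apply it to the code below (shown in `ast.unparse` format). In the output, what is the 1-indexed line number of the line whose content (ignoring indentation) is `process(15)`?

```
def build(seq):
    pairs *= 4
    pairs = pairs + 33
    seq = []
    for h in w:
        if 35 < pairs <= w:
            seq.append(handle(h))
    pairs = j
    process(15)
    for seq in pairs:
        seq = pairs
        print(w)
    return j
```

Transformed code:
def build(seq):
    pairs = pairs * 4
    pairs = pairs + 33
    seq = [handle(h) for h in w if 35 < pairs <= w]
    pairs = j
    process(15)
    for seq in pairs:
        seq = pairs
        print(w)
    return j

6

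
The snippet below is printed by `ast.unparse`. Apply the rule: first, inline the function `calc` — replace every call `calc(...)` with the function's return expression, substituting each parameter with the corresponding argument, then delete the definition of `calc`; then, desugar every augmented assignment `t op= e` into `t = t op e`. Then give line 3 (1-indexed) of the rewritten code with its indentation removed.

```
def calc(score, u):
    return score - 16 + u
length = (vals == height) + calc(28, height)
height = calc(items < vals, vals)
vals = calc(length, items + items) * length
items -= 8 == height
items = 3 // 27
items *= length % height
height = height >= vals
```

Transformed code:
length = (vals == height) + (28 - 16 + height)
height = (items < vals) - 16 + vals
vals = (length - 16 + (items + items)) * length
items = items - (8 == height)
items = 3 // 27
items = items * (length % height)
height = height >= vals

vals = (length - 16 + (items + items)) * length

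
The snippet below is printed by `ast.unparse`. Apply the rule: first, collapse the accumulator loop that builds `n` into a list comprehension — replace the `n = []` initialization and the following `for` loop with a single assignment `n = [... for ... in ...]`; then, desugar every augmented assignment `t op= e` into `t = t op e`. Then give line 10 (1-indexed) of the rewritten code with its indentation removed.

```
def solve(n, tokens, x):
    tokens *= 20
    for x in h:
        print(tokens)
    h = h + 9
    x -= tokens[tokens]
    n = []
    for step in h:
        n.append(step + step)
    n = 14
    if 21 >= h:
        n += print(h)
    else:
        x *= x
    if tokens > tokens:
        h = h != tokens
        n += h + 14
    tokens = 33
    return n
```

Transformed code:
def solve(n, tokens, x):
    tokens = tokens * 20
    for x in h:
        print(tokens)
    h = h + 9
    x = x - tokens[tokens]
    n = [step + step for step in h]
    n = 14
    if 21 >= h:
        n = n + print(h)
    else:
        x = x * x
    if tokens > tokens:
        h = h != tokens
        n = n + (h + 14)
    tokens = 33
    return n

n = n + print(h)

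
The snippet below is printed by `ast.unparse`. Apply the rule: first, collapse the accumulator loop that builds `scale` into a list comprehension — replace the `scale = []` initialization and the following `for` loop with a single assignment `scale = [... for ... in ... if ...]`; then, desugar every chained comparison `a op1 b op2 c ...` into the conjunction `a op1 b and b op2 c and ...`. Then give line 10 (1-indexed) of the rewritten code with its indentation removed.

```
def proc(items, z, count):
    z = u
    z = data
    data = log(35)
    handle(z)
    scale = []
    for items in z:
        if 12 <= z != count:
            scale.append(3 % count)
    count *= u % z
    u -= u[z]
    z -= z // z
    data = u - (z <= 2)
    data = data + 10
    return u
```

data = u - (z <= 2)

Transformed code:
def proc(items, z, count):
    z = u
    z = data
    data = log(35)
    handle(z)
    scale = [3 % count for items in z if 12 <= z and z != count]
    count *= u % z
    u -= u[z]
    z -= z // z
    data = u - (z <= 2)
    data = data + 10
    return u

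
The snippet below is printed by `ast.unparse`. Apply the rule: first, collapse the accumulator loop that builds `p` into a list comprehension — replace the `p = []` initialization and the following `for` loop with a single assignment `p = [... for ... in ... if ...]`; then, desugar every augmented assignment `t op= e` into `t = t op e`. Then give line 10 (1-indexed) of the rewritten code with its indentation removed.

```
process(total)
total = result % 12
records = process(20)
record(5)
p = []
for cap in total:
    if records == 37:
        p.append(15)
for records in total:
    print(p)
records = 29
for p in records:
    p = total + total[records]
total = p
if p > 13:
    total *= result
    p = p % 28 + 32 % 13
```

p = total + total[records]

Transformed code:
process(total)
total = result % 12
records = process(20)
record(5)
p = [15 for cap in total if records == 37]
for records in total:
    print(p)
records = 29
for p in records:
    p = total + total[records]
total = p
if p > 13:
    total = total * result
    p = p % 28 + 32 % 13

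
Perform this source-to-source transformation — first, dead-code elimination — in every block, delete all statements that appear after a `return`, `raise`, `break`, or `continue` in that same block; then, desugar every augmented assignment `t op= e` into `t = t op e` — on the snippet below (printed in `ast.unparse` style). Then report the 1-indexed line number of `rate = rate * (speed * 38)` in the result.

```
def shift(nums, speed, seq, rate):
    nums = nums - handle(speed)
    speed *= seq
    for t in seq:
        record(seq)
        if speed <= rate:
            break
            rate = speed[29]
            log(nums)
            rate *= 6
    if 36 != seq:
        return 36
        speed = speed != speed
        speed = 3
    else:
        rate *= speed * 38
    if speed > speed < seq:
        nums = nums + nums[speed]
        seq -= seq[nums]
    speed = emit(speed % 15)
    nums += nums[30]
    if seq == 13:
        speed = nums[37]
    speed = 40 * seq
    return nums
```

11

Transformed code:
def shift(nums, speed, seq, rate):
    nums = nums - handle(speed)
    speed = speed * seq
    for t in seq:
        record(seq)
        if speed <= rate:
            break
    if 36 != seq:
        return 36
    else:
        rate = rate * (speed * 38)
    if speed > speed < seq:
        nums = nums + nums[speed]
        seq = seq - seq[nums]
    speed = emit(speed % 15)
    nums = nums + nums[30]
    if seq == 13:
        speed = nums[37]
    speed = 40 * seq
    return nums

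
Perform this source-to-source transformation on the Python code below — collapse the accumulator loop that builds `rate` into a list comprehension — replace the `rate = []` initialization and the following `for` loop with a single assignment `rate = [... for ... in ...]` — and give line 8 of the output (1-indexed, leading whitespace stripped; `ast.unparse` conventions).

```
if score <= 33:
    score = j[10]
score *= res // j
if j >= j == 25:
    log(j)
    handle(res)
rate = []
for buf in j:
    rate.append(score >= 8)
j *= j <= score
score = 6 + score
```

j *= j <= score

Transformed code:
if score <= 33:
    score = j[10]
score *= res // j
if j >= j == 25:
    log(j)
    handle(res)
rate = [score >= 8 for buf in j]
j *= j <= score
score = 6 + score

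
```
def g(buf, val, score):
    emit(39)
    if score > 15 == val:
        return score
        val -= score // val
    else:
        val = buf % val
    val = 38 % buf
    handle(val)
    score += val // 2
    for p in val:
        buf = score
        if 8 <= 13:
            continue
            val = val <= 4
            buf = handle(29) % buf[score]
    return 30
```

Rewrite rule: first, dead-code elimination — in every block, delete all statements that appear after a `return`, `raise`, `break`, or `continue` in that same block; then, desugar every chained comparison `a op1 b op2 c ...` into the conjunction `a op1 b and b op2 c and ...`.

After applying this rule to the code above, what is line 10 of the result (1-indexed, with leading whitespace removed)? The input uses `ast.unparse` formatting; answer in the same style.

for p in val:

Transformed code:
def g(buf, val, score):
    emit(39)
    if score > 15 and 15 == val:
        return score
    else:
        val = buf % val
    val = 38 % buf
    handle(val)
    score += val // 2
    for p in val:
        buf = score
        if 8 <= 13:
            continue
    return 30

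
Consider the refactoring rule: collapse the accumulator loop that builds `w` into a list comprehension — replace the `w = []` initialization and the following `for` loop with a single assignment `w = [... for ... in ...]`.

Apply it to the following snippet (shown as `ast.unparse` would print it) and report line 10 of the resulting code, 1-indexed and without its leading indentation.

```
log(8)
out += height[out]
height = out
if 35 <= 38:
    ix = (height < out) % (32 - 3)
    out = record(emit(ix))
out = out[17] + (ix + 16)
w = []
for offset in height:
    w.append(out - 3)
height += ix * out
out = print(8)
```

Transformed code:
log(8)
out += height[out]
height = out
if 35 <= 38:
    ix = (height < out) % (32 - 3)
    out = record(emit(ix))
out = out[17] + (ix + 16)
w = [out - 3 for offset in height]
height += ix * out
out = print(8)

out = print(8)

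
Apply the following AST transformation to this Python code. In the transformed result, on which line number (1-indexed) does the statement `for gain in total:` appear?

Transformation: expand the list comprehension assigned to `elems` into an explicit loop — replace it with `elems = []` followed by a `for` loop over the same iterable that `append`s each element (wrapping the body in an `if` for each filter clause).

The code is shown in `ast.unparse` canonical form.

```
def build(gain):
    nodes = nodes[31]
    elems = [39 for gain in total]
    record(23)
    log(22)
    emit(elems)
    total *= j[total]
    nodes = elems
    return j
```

4

Transformed code:
def build(gain):
    nodes = nodes[31]
    elems = []
    for gain in total:
        elems.append(39)
    record(23)
    log(22)
    emit(elems)
    total *= j[total]
    nodes = elems
    return j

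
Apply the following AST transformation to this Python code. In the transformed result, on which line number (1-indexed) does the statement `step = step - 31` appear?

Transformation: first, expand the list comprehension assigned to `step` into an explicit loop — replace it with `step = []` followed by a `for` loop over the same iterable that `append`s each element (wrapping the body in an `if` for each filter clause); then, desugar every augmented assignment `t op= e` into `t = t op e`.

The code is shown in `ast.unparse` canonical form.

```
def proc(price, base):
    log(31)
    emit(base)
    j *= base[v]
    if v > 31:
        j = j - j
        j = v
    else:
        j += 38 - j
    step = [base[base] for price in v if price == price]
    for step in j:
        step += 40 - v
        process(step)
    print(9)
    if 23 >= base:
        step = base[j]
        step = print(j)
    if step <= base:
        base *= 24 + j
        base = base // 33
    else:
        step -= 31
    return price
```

Transformed code:
def proc(price, base):
    log(31)
    emit(base)
    j = j * base[v]
    if v > 31:
        j = j - j
        j = v
    else:
        j = j + (38 - j)
    step = []
    for price in v:
        if price == price:
            step.append(base[base])
    for step in j:
        step = step + (40 - v)
        process(step)
    print(9)
    if 23 >= base:
        step = base[j]
        step = print(j)
    if step <= base:
        base = base * (24 + j)
        base = base // 33
    else:
        step = step - 31
    return price

25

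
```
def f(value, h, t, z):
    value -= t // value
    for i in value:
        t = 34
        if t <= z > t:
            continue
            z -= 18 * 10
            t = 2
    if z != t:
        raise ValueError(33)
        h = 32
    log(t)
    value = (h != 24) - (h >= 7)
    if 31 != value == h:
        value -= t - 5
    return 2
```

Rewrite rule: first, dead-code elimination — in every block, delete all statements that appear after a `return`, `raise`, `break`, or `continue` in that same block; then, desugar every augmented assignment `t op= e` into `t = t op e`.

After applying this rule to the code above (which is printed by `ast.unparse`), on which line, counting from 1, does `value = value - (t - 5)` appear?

12

Transformed code:
def f(value, h, t, z):
    value = value - t // value
    for i in value:
        t = 34
        if t <= z > t:
            continue
    if z != t:
        raise ValueError(33)
    log(t)
    value = (h != 24) - (h >= 7)
    if 31 != value == h:
        value = value - (t - 5)
    return 2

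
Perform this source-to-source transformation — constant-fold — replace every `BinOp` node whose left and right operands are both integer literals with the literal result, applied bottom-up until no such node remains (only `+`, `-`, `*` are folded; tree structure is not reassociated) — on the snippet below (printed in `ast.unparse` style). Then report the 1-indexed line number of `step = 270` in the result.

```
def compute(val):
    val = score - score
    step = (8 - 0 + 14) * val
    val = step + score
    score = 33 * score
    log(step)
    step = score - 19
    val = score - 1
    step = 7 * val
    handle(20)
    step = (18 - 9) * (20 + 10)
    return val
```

11

Transformed code:
def compute(val):
    val = score - score
    step = 22 * val
    val = step + score
    score = 33 * score
    log(step)
    step = score - 19
    val = score - 1
    step = 7 * val
    handle(20)
    step = 270
    return val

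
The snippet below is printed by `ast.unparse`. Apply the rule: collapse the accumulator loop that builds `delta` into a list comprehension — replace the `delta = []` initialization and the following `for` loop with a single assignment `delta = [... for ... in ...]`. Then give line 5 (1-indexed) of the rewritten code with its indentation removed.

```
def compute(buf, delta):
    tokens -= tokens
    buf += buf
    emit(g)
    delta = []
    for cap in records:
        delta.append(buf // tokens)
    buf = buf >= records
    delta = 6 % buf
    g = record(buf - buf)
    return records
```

Transformed code:
def compute(buf, delta):
    tokens -= tokens
    buf += buf
    emit(g)
    delta = [buf // tokens for cap in records]
    buf = buf >= records
    delta = 6 % buf
    g = record(buf - buf)
    return records

delta = [buf // tokens for cap in records]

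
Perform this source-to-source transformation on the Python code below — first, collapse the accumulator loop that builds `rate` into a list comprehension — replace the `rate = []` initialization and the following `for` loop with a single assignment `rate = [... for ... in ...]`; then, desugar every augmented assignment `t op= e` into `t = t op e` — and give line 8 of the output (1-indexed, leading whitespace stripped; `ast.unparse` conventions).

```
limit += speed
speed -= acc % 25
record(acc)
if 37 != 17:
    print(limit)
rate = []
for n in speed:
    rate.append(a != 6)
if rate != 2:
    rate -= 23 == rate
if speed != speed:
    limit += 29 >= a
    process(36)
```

rate = rate - (23 == rate)

Transformed code:
limit = limit + speed
speed = speed - acc % 25
record(acc)
if 37 != 17:
    print(limit)
rate = [a != 6 for n in speed]
if rate != 2:
    rate = rate - (23 == rate)
if speed != speed:
    limit = limit + (29 >= a)
    process(36)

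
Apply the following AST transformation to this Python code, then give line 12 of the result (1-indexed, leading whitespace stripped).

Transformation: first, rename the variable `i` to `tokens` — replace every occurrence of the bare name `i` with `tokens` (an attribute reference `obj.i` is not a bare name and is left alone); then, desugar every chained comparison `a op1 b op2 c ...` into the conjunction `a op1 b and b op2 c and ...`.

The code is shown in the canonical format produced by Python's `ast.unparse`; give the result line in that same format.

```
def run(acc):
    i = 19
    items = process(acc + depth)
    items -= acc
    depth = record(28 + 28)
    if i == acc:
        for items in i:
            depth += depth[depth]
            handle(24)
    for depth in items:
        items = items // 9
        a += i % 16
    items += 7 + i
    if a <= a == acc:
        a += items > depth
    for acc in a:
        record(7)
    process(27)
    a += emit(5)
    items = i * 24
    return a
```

Transformed code:
def run(acc):
    tokens = 19
    items = process(acc + depth)
    items -= acc
    depth = record(28 + 28)
    if tokens == acc:
        for items in tokens:
            depth += depth[depth]
            handle(24)
    for depth in items:
        items = items // 9
        a += tokens % 16
    items += 7 + tokens
    if a <= a and a == acc:
        a += items > depth
    for acc in a:
        record(7)
    process(27)
    a += emit(5)
    items = tokens * 24
    return a

a += tokens % 16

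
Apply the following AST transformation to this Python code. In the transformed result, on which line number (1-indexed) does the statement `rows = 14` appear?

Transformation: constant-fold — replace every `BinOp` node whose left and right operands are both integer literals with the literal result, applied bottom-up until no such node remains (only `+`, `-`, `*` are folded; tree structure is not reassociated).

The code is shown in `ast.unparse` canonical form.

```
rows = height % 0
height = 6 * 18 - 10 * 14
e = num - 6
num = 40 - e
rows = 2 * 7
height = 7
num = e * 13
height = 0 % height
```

5

Transformed code:
rows = height % 0
height = -32
e = num - 6
num = 40 - e
rows = 14
height = 7
num = e * 13
height = 0 % height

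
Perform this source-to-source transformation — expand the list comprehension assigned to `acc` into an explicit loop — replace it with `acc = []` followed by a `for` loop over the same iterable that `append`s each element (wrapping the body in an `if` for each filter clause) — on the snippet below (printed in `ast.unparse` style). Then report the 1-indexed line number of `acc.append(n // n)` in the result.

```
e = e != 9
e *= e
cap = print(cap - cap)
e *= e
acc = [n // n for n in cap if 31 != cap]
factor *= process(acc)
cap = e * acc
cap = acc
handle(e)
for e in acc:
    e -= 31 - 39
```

Transformed code:
e = e != 9
e *= e
cap = print(cap - cap)
e *= e
acc = []
for n in cap:
    if 31 != cap:
        acc.append(n // n)
factor *= process(acc)
cap = e * acc
cap = acc
handle(e)
for e in acc:
    e -= 31 - 39

8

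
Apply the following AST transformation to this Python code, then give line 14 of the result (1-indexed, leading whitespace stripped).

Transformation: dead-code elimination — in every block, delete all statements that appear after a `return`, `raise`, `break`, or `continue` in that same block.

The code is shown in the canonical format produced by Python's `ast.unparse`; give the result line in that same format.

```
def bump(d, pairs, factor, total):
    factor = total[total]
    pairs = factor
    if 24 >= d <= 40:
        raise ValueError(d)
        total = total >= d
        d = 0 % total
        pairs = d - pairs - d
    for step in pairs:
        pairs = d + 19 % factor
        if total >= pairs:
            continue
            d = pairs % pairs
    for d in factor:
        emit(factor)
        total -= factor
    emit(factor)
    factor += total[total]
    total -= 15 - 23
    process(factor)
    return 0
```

Transformed code:
def bump(d, pairs, factor, total):
    factor = total[total]
    pairs = factor
    if 24 >= d <= 40:
        raise ValueError(d)
    for step in pairs:
        pairs = d + 19 % factor
        if total >= pairs:
            continue
    for d in factor:
        emit(factor)
        total -= factor
    emit(factor)
    factor += total[total]
    total -= 15 - 23
    process(factor)
    return 0

factor += total[total]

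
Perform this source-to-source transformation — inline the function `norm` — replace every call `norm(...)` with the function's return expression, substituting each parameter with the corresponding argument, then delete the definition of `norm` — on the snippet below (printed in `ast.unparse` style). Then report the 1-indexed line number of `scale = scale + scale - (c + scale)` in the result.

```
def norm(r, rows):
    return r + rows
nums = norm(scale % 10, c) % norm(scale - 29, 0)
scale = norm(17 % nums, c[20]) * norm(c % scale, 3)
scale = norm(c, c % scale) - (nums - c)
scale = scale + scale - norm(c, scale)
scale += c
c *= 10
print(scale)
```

Transformed code:
nums = (scale % 10 + c) % (scale - 29 + 0)
scale = (17 % nums + c[20]) * (c % scale + 3)
scale = c + c % scale - (nums - c)
scale = scale + scale - (c + scale)
scale += c
c *= 10
print(scale)

4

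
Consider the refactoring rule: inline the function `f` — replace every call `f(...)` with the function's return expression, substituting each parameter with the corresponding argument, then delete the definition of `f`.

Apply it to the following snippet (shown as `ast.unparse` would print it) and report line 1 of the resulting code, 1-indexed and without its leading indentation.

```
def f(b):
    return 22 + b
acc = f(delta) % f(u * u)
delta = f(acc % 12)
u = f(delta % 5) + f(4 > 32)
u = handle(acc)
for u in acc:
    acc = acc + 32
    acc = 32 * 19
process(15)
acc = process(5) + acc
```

Transformed code:
acc = (22 + delta) % (22 + u * u)
delta = 22 + acc % 12
u = 22 + delta % 5 + (22 + (4 > 32))
u = handle(acc)
for u in acc:
    acc = acc + 32
    acc = 32 * 19
process(15)
acc = process(5) + acc

acc = (22 + delta) % (22 + u * u)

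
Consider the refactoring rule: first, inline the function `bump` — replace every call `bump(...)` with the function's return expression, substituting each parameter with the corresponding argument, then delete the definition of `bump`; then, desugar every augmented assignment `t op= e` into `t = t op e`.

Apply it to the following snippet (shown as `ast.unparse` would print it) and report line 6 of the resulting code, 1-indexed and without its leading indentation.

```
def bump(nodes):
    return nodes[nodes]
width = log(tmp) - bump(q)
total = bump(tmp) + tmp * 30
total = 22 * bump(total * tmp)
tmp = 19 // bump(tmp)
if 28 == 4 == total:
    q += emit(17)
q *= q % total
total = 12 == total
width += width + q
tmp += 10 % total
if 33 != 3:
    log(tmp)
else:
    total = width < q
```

q = q + emit(17)

Transformed code:
width = log(tmp) - q[q]
total = tmp[tmp] + tmp * 30
total = 22 * (total * tmp)[total * tmp]
tmp = 19 // tmp[tmp]
if 28 == 4 == total:
    q = q + emit(17)
q = q * (q % total)
total = 12 == total
width = width + (width + q)
tmp = tmp + 10 % total
if 33 != 3:
    log(tmp)
else:
    total = width < q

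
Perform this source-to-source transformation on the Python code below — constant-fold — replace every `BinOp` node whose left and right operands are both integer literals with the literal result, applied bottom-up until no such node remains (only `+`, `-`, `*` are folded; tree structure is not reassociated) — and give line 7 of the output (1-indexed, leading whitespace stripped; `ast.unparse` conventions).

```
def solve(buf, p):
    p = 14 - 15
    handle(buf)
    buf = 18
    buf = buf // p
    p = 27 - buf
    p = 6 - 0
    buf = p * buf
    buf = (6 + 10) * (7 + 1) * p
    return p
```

p = 6

Transformed code:
def solve(buf, p):
    p = -1
    handle(buf)
    buf = 18
    buf = buf // p
    p = 27 - buf
    p = 6
    buf = p * buf
    buf = 128 * p
    return p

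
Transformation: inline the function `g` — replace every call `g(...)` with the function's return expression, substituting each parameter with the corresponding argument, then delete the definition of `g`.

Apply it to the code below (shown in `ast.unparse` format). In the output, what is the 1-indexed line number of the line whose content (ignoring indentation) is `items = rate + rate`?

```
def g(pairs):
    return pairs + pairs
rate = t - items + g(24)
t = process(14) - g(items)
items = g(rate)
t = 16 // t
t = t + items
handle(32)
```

3

Transformed code:
rate = t - items + (24 + 24)
t = process(14) - (items + items)
items = rate + rate
t = 16 // t
t = t + items
handle(32)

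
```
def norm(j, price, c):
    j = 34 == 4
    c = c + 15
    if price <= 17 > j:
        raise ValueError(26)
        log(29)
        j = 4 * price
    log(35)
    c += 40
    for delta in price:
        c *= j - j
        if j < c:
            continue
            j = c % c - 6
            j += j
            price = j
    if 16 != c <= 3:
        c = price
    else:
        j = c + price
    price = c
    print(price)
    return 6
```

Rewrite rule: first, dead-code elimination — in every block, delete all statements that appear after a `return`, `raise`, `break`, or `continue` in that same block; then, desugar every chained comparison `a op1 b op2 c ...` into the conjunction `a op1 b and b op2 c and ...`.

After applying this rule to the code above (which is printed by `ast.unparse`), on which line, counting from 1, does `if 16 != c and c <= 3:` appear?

Transformed code:
def norm(j, price, c):
    j = 34 == 4
    c = c + 15
    if price <= 17 and 17 > j:
        raise ValueError(26)
    log(35)
    c += 40
    for delta in price:
        c *= j - j
        if j < c:
            continue
    if 16 != c and c <= 3:
        c = price
    else:
        j = c + price
    price = c
    print(price)
    return 6

12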